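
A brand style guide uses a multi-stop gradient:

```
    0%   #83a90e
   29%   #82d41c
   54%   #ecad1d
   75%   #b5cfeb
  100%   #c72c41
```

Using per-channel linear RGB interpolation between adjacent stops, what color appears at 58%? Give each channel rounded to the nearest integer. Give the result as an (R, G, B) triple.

(226, 179, 68)

58% lies between the 54% and 75% stops, so the local fraction is t = (58 − 54)/(75 − 54) = 4/21 ≈ 0.1905.
#ecad1d → (236, 173, 29); #b5cfeb → (181, 207, 235).
R = 236 + 0.1905 × (181 − 236) = 225.523 → 226
G = 173 + 0.1905 × (207 − 173) = 179.477 → 179
B = 29 + 0.1905 × (235 − 29) = 68.243 → 68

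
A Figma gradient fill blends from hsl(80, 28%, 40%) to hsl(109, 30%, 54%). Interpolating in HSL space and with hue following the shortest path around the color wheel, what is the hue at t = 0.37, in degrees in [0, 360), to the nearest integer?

Hue arc: Δh = 109 − 80 = 29° (|Δh| ≤ 180, already the shorter path).
H = 80 + 0.37 × (29) = 90.73 → 91°

91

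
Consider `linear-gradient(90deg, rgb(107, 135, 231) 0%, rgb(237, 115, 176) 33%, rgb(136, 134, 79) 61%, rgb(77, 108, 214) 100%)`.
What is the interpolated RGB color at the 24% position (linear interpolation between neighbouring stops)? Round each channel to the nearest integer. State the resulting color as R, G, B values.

24% lies between the 0% and 33% stops, so the local fraction is t = (24 − 0)/(33 − 0) = 24/33 ≈ 0.7273.
R = 107 + 0.7273 × (237 − 107) = 201.549 → 202
G = 135 + 0.7273 × (115 − 135) = 120.454 → 120
B = 231 + 0.7273 × (176 − 231) = 190.999 → 191

(202, 120, 191)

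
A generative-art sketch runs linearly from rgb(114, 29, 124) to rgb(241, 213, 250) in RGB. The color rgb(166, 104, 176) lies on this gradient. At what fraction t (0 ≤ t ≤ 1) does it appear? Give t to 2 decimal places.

Invert the lerp on the G channel (largest span, 184): t = (104 − 29) / (213 − 29) = 75/184 = 0.40761.
Check on R: (166 − 114)/(241 − 114) = 0.4094 ✓

0.41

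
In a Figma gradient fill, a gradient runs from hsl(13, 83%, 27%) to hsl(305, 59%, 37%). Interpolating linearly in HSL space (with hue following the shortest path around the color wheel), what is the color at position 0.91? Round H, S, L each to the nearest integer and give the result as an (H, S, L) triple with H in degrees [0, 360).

(311, 61, 36)

Hue: 305 − 13 = 292°, but |292| > 180 so the shorter arc goes the other way: Δh = 292 − 360 = -68°.
H = 13 + 0.91 × (-68) = -48.88 → -49 → -49 mod 360 = 311°
S = 83 + 0.91 × (59 − 83) = 61.16 → 61%
L = 27 + 0.91 × (37 − 27) = 36.1 → 36%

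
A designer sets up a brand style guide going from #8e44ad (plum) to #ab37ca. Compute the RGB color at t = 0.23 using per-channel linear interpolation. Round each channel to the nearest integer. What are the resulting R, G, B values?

(149, 65, 180)

#8e44ad → (142, 68, 173); #ab37ca → (171, 55, 202).
R = 142 + 0.23 × (171 − 142) = 142 + 0.23 × 29 = 148.67 → 149
G = 68 + 0.23 × (55 − 68) = 68 + 0.23 × -13 = 65.01 → 65
B = 173 + 0.23 × (202 − 173) = 173 + 0.23 × 29 = 179.67 → 180
So the blended color is (149, 65, 180), about #9541b4.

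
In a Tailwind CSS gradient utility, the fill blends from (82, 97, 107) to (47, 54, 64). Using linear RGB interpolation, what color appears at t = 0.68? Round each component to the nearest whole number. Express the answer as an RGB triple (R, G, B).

(58, 68, 78)

R = 82 + 0.68 × (47 − 82) = 82 + 0.68 × -35 = 58.2 → 58
G = 97 + 0.68 × (54 − 97) = 97 + 0.68 × -43 = 67.76 → 68
B = 107 + 0.68 × (64 − 107) = 107 + 0.68 × -43 = 77.76 → 78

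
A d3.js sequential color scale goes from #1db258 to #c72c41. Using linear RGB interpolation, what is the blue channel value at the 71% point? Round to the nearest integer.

B₁ = 88 (from #1db258), B₂ = 65 (from #c72c41).
B = 88 + 0.71 × (65 − 88) = 71.67 → 72

72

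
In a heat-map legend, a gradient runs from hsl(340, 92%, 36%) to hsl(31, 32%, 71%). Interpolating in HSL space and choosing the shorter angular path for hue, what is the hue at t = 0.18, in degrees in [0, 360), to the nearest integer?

Hue: 31 − 340 = -309°, but |-309| > 180 so the shorter arc goes the other way: Δh = -309 + 360 = 51°.
H = 340 + 0.18 × (51) = 349.18 → 349°

349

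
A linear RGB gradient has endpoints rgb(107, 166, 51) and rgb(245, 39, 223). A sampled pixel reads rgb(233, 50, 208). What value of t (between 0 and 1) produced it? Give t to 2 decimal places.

0.91

Invert the lerp on the B channel (largest span, 172): t = (208 − 51) / (223 − 51) = 157/172 = 0.91279.
Check on R: (233 − 107)/(245 − 107) = 0.913 ✓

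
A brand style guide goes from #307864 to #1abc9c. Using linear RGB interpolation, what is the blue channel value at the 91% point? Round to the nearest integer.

B₁ = 100 (from #307864), B₂ = 156 (from #1abc9c).
B = 100 + 0.91 × (156 − 100) = 150.96 → 151

151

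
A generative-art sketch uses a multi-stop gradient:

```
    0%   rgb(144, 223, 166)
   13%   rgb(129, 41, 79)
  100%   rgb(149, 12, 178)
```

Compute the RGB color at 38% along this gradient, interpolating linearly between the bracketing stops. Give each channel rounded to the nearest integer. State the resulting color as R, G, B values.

(135, 33, 107)

38% lies between the 13% and 100% stops, so the local fraction is t = (38 − 13)/(100 − 13) = 25/87 ≈ 0.2874.
R = 129 + 0.2874 × (149 − 129) = 134.748 → 135
G = 41 + 0.2874 × (12 − 41) = 32.665 → 33
B = 79 + 0.2874 × (178 − 79) = 107.453 → 107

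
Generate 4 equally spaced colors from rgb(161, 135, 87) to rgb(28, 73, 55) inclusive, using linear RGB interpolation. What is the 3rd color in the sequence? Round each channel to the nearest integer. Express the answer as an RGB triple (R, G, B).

With 4 swatches and endpoints inclusive, swatch 3 sits at t = (3 − 1)/(4 − 1) = 2/3 ≈ 0.6667.
R = 161 + 0.6667 × (28 − 161) = 72.329 → 72
G = 135 + 0.6667 × (73 − 135) = 93.665 → 94
B = 87 + 0.6667 × (55 − 87) = 65.666 → 66

(72, 94, 66)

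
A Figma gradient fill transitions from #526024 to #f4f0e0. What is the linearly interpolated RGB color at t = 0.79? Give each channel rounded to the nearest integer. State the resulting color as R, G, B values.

#526024 → (82, 96, 36); #f4f0e0 → (244, 240, 224).
R = 82 + 0.79 × (244 − 82) = 82 + 0.79 × 162 = 209.98 → 210
G = 96 + 0.79 × (240 − 96) = 96 + 0.79 × 144 = 209.76 → 210
B = 36 + 0.79 × (224 − 36) = 36 + 0.79 × 188 = 184.52 → 185
So the blended color is (210, 210, 185), about #d2d2b9.

(210, 210, 185)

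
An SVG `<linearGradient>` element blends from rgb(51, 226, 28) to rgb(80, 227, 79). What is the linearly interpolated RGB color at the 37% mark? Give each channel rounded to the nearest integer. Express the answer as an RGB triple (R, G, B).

(62, 226, 47)

37% corresponds to t = 0.37.
R = 51 + 0.37 × (80 − 51) = 51 + 0.37 × 29 = 61.73 → 62
G = 226 + 0.37 × (227 − 226) = 226 + 0.37 × 1 = 226.37 → 226
B = 28 + 0.37 × (79 − 28) = 28 + 0.37 × 51 = 46.87 → 47
So the blended color is (62, 226, 47), about #3ee22f.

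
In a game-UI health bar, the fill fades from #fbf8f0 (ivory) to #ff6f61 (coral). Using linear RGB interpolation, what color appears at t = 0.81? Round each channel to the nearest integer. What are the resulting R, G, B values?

(254, 137, 124)

#fbf8f0 → (251, 248, 240); #ff6f61 → (255, 111, 97).
R = 251 + 0.81 × (255 − 251) = 251 + 0.81 × 4 = 254.24 → 254
G = 248 + 0.81 × (111 − 248) = 248 + 0.81 × -137 = 137.03 → 137
B = 240 + 0.81 × (97 − 240) = 240 + 0.81 × -143 = 124.17 → 124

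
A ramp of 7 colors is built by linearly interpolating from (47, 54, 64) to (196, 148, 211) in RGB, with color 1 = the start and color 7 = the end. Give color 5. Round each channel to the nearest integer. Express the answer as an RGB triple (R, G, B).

(146, 117, 162)

With 7 swatches and endpoints inclusive, swatch 5 sits at t = (5 − 1)/(7 − 1) = 4/6 ≈ 0.6667.
R = 47 + 0.6667 × (196 − 47) = 146.338 → 146
G = 54 + 0.6667 × (148 − 54) = 116.67 → 117
B = 64 + 0.6667 × (211 − 64) = 162.005 → 162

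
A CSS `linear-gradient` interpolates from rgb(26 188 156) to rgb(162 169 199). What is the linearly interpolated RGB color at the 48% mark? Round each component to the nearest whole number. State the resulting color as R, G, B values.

(91, 179, 177)

48% corresponds to t = 0.48.
R = 26 + 0.48 × (162 − 26) = 26 + 0.48 × 136 = 91.28 → 91
G = 188 + 0.48 × (169 − 188) = 188 + 0.48 × -19 = 178.88 → 179
B = 156 + 0.48 × (199 − 156) = 156 + 0.48 × 43 = 176.64 → 177
So the blended color is (91, 179, 177), about #5bb3b1.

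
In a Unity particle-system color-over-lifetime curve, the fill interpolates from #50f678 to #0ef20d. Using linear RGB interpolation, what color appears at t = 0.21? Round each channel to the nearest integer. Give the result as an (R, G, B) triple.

(66, 245, 98)

#50f678 → (80, 246, 120); #0ef20d → (14, 242, 13).
R = 80 + 0.21 × (14 − 80) = 80 + 0.21 × -66 = 66.14 → 66
G = 246 + 0.21 × (242 − 246) = 246 + 0.21 × -4 = 245.16 → 245
B = 120 + 0.21 × (13 − 120) = 120 + 0.21 × -107 = 97.53 → 98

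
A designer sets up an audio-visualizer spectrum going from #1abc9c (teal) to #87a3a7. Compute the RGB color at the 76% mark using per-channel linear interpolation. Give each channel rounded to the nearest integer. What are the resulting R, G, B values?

(109, 169, 164)

#1abc9c → (26, 188, 156); #87a3a7 → (135, 163, 167).
76% corresponds to t = 0.76.
R = 26 + 0.76 × (135 − 26) = 26 + 0.76 × 109 = 108.84 → 109
G = 188 + 0.76 × (163 − 188) = 188 + 0.76 × -25 = 169 → 169
B = 156 + 0.76 × (167 − 156) = 156 + 0.76 × 11 = 164.36 → 164
So the blended color is (109, 169, 164), about #6da9a4.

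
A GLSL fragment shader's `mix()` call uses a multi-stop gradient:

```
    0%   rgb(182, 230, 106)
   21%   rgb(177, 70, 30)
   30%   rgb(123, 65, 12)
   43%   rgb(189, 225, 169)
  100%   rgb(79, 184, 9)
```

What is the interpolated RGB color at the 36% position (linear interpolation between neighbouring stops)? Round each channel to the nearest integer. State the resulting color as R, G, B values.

(153, 139, 84)

36% lies between the 30% and 43% stops, so the local fraction is t = (36 − 30)/(43 − 30) = 6/13 ≈ 0.4615.
R = 123 + 0.4615 × (189 − 123) = 153.459 → 153
G = 65 + 0.4615 × (225 − 65) = 138.84 → 139
B = 12 + 0.4615 × (169 − 12) = 84.456 → 84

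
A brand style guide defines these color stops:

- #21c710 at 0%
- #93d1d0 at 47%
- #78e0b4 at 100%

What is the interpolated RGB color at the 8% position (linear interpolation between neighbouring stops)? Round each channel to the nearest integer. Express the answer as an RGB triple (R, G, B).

(52, 201, 49)

8% lies between the 0% and 47% stops, so the local fraction is t = (8 − 0)/(47 − 0) = 8/47 ≈ 0.1702.
#21c710 → (33, 199, 16); #93d1d0 → (147, 209, 208).
R = 33 + 0.1702 × (147 − 33) = 52.403 → 52
G = 199 + 0.1702 × (209 − 199) = 200.702 → 201
B = 16 + 0.1702 × (208 − 16) = 48.678 → 49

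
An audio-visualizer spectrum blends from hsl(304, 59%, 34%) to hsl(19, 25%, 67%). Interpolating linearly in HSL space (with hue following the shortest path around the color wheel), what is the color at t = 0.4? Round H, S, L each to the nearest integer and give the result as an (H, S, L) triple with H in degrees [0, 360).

Hue: 19 − 304 = -285°, but |-285| > 180 so the shorter arc goes the other way: Δh = -285 + 360 = 75°.
H = 304 + 0.4 × (75) = 334 → 334°
S = 59 + 0.4 × (25 − 59) = 45.4 → 45%
L = 34 + 0.4 × (67 − 34) = 47.2 → 47%

(334, 45, 47)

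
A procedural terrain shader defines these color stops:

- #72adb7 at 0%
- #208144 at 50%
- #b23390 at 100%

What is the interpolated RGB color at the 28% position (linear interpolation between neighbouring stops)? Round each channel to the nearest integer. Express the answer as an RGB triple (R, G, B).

28% lies between the 0% and 50% stops, so the local fraction is t = (28 − 0)/(50 − 0) = 28/50 ≈ 0.56.
#72adb7 → (114, 173, 183); #208144 → (32, 129, 68).
R = 114 + 0.56 × (32 − 114) = 68.08 → 68
G = 173 + 0.56 × (129 − 173) = 148.36 → 148
B = 183 + 0.56 × (68 − 183) = 118.6 → 119

(68, 148, 119)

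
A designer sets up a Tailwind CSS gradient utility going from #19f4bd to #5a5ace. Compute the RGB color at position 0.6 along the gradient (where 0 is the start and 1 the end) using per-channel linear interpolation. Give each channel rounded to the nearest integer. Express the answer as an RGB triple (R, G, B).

(64, 152, 199)

#19f4bd → (25, 244, 189); #5a5ace → (90, 90, 206).
R = 25 + 0.6 × (90 − 25) = 25 + 0.6 × 65 = 64 → 64
G = 244 + 0.6 × (90 − 244) = 244 + 0.6 × -154 = 151.6 → 152
B = 189 + 0.6 × (206 − 189) = 189 + 0.6 × 17 = 199.2 → 199
So the blended color is (64, 152, 199), about #4098c7.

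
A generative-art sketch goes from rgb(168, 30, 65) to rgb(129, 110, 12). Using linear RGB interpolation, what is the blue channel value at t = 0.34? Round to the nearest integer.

47

B = 65 + 0.34 × (12 − 65) = 46.98 → 47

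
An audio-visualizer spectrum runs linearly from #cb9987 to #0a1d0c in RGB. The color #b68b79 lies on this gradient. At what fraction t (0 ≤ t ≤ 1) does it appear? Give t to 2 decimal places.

Invert the lerp on the R channel (largest span, 193): t = (182 − 203) / (10 − 203) = -21/-193 = 0.10881.
Check on G: (139 − 153)/(29 − 153) = 0.1129 ✓

0.11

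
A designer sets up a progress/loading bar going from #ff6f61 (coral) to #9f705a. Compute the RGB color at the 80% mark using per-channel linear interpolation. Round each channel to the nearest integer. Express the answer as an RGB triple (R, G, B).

#ff6f61 → (255, 111, 97); #9f705a → (159, 112, 90).
80% corresponds to t = 0.8.
R = 255 + 0.8 × (159 − 255) = 255 + 0.8 × -96 = 178.2 → 178
G = 111 + 0.8 × (112 − 111) = 111 + 0.8 × 1 = 111.8 → 112
B = 97 + 0.8 × (90 − 97) = 97 + 0.8 × -7 = 91.4 → 91

(178, 112, 91)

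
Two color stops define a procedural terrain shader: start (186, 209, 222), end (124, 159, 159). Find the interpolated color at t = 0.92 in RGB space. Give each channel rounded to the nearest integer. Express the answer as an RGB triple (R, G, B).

R = 186 + 0.92 × (124 − 186) = 186 + 0.92 × -62 = 128.96 → 129
G = 209 + 0.92 × (159 − 209) = 209 + 0.92 × -50 = 163 → 163
B = 222 + 0.92 × (159 − 222) = 222 + 0.92 × -63 = 164.04 → 164
So the blended color is (129, 163, 164), about #81a3a4.

(129, 163, 164)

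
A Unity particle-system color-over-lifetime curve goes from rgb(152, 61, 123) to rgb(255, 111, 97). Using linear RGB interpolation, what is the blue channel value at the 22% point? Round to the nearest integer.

B = 123 + 0.22 × (97 − 123) = 117.28 → 117

117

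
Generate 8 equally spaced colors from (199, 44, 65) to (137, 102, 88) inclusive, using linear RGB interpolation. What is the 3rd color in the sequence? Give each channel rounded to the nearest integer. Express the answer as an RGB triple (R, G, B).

(181, 61, 72)

With 8 swatches and endpoints inclusive, swatch 3 sits at t = (3 − 1)/(8 − 1) = 2/7 ≈ 0.2857.
R = 199 + 0.2857 × (137 − 199) = 181.287 → 181
G = 44 + 0.2857 × (102 − 44) = 60.571 → 61
B = 65 + 0.2857 × (88 − 65) = 71.571 → 72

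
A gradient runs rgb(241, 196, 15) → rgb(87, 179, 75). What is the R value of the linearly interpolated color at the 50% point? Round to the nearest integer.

164

R = 241 + 0.5 × (87 − 241) = 164 → 164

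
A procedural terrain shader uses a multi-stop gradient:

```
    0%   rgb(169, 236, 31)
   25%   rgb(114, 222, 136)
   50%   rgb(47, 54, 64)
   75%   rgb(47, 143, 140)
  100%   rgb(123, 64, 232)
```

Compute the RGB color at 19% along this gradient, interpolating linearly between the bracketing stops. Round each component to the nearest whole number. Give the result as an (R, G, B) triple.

(127, 225, 111)

19% lies between the 0% and 25% stops, so the local fraction is t = (19 − 0)/(25 − 0) = 19/25 ≈ 0.76.
R = 169 + 0.76 × (114 − 169) = 127.2 → 127
G = 236 + 0.76 × (222 − 236) = 225.36 → 225
B = 31 + 0.76 × (136 − 31) = 110.8 → 111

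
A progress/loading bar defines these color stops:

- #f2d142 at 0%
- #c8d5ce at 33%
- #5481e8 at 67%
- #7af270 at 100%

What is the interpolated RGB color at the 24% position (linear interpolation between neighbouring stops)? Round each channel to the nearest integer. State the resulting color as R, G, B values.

24% lies between the 0% and 33% stops, so the local fraction is t = (24 − 0)/(33 − 0) = 24/33 ≈ 0.7273.
#f2d142 → (242, 209, 66); #c8d5ce → (200, 213, 206).
R = 242 + 0.7273 × (200 − 242) = 211.453 → 211
G = 209 + 0.7273 × (213 − 209) = 211.909 → 212
B = 66 + 0.7273 × (206 − 66) = 167.822 → 168

(211, 212, 168)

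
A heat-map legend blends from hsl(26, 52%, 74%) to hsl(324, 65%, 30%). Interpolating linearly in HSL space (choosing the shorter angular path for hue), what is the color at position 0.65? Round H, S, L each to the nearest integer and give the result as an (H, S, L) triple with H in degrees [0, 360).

Hue: 324 − 26 = 298°, but |298| > 180 so the shorter arc goes the other way: Δh = 298 − 360 = -62°.
H = 26 + 0.65 × (-62) = -14.3 → -14 → -14 mod 360 = 346°
S = 52 + 0.65 × (65 − 52) = 60.45 → 60%
L = 74 + 0.65 × (30 − 74) = 45.4 → 45%

(346, 60, 45)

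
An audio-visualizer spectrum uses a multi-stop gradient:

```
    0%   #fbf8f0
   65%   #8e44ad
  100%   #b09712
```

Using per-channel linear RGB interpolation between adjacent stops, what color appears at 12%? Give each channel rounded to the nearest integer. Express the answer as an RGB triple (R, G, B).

12% lies between the 0% and 65% stops, so the local fraction is t = (12 − 0)/(65 − 0) = 12/65 ≈ 0.1846.
#fbf8f0 → (251, 248, 240); #8e44ad → (142, 68, 173).
R = 251 + 0.1846 × (142 − 251) = 230.879 → 231
G = 248 + 0.1846 × (68 − 248) = 214.772 → 215
B = 240 + 0.1846 × (173 − 240) = 227.632 → 228

(231, 215, 228)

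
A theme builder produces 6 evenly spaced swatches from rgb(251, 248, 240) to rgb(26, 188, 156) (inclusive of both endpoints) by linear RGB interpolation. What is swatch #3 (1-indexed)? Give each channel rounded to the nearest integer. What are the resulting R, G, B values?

With 6 swatches and endpoints inclusive, swatch 3 sits at t = (3 − 1)/(6 − 1) = 2/5 ≈ 0.4.
R = 251 + 0.4 × (26 − 251) = 161 → 161
G = 248 + 0.4 × (188 − 248) = 224 → 224
B = 240 + 0.4 × (156 − 240) = 206.4 → 206

(161, 224, 206)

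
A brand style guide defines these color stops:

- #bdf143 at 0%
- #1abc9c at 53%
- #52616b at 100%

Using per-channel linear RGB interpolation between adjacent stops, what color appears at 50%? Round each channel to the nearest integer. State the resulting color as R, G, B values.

(35, 191, 151)

50% lies between the 0% and 53% stops, so the local fraction is t = (50 − 0)/(53 − 0) = 50/53 ≈ 0.9434.
#bdf143 → (189, 241, 67); #1abc9c → (26, 188, 156).
R = 189 + 0.9434 × (26 − 189) = 35.226 → 35
G = 241 + 0.9434 × (188 − 241) = 191 → 191
B = 67 + 0.9434 × (156 − 67) = 150.963 → 151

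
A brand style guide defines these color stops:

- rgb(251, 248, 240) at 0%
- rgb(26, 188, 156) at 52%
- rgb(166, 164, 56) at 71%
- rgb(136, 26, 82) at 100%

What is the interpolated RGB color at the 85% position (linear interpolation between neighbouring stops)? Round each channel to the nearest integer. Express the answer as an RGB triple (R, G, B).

85% lies between the 71% and 100% stops, so the local fraction is t = (85 − 71)/(100 − 71) = 14/29 ≈ 0.4828.
R = 166 + 0.4828 × (136 − 166) = 151.516 → 152
G = 164 + 0.4828 × (26 − 164) = 97.374 → 97
B = 56 + 0.4828 × (82 − 56) = 68.553 → 69

(152, 97, 69)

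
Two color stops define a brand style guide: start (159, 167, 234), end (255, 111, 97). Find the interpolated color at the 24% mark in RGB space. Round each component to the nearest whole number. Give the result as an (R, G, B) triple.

24% corresponds to t = 0.24.
R = 159 + 0.24 × (255 − 159) = 159 + 0.24 × 96 = 182.04 → 182
G = 167 + 0.24 × (111 − 167) = 167 + 0.24 × -56 = 153.56 → 154
B = 234 + 0.24 × (97 − 234) = 234 + 0.24 × -137 = 201.12 → 201

(182, 154, 201)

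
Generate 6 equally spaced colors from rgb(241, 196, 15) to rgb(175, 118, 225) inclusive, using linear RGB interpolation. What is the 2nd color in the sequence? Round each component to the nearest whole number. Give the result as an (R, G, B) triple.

With 6 swatches and endpoints inclusive, swatch 2 sits at t = (2 − 1)/(6 − 1) = 1/5 ≈ 0.2.
R = 241 + 0.2 × (175 − 241) = 227.8 → 228
G = 196 + 0.2 × (118 − 196) = 180.4 → 180
B = 15 + 0.2 × (225 − 15) = 57 → 57

(228, 180, 57)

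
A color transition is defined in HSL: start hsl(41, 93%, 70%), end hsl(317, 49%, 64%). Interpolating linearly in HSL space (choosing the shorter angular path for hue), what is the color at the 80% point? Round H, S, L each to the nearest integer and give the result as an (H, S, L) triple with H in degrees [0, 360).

(334, 58, 65)

Hue: 317 − 41 = 276°, but |276| > 180 so the shorter arc goes the other way: Δh = 276 − 360 = -84°.
H = 41 + 0.8 × (-84) = -26.2 → -26 → -26 mod 360 = 334°
S = 93 + 0.8 × (49 − 93) = 57.8 → 58%
L = 70 + 0.8 × (64 − 70) = 65.2 → 65%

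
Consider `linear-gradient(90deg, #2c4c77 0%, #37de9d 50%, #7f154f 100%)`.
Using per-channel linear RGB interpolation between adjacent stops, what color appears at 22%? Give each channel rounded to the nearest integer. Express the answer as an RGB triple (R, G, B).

22% lies between the 0% and 50% stops, so the local fraction is t = (22 − 0)/(50 − 0) = 22/50 ≈ 0.44.
#2c4c77 → (44, 76, 119); #37de9d → (55, 222, 157).
R = 44 + 0.44 × (55 − 44) = 48.84 → 49
G = 76 + 0.44 × (222 − 76) = 140.24 → 140
B = 119 + 0.44 × (157 − 119) = 135.72 → 136

(49, 140, 136)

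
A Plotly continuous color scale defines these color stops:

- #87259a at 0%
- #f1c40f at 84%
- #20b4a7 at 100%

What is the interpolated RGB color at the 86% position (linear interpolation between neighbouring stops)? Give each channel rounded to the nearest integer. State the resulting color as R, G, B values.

(215, 194, 34)

86% lies between the 84% and 100% stops, so the local fraction is t = (86 − 84)/(100 − 84) = 2/16 ≈ 0.125.
#f1c40f → (241, 196, 15); #20b4a7 → (32, 180, 167).
R = 241 + 0.125 × (32 − 241) = 214.875 → 215
G = 196 + 0.125 × (180 − 196) = 194 → 194
B = 15 + 0.125 × (167 − 15) = 34 → 34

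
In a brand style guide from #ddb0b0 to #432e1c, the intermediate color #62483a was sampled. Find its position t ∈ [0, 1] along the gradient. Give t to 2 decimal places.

0.80

Invert the lerp on the R channel (largest span, 154): t = (98 − 221) / (67 − 221) = -123/-154 = 0.7987.
Check on G: (72 − 176)/(46 − 176) = 0.8 ✓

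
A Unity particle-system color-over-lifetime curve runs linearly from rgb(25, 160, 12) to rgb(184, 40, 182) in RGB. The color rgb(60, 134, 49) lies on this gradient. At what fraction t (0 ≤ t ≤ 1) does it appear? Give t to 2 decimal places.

0.22

Invert the lerp on the B channel (largest span, 170): t = (49 − 12) / (182 − 12) = 37/170 = 0.21765.
Check on R: (60 − 25)/(184 − 25) = 0.2201 ✓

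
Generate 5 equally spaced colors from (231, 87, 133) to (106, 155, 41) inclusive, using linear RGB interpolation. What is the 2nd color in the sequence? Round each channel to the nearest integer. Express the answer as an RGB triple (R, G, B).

(200, 104, 110)

With 5 swatches and endpoints inclusive, swatch 2 sits at t = (2 − 1)/(5 − 1) = 1/4 ≈ 0.25.
R = 231 + 0.25 × (106 − 231) = 199.75 → 200
G = 87 + 0.25 × (155 − 87) = 104 → 104
B = 133 + 0.25 × (41 − 133) = 110 → 110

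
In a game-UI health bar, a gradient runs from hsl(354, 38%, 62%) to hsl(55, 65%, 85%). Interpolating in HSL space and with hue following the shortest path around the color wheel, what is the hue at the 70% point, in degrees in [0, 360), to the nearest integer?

37

Hue: 55 − 354 = -299°, but |-299| > 180 so the shorter arc goes the other way: Δh = -299 + 360 = 61°.
H = 354 + 0.7 × (61) = 396.7 → 397 → 397 mod 360 = 37°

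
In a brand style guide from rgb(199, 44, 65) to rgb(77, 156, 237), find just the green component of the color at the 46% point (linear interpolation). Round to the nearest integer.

G = 44 + 0.46 × (156 − 44) = 95.52 → 96

96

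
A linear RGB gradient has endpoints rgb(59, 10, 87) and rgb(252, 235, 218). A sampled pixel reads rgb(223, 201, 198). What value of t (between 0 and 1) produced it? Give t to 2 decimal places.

0.85

Invert the lerp on the G channel (largest span, 225): t = (201 − 10) / (235 − 10) = 191/225 = 0.84889.
Check on R: (223 − 59)/(252 − 59) = 0.8497 ✓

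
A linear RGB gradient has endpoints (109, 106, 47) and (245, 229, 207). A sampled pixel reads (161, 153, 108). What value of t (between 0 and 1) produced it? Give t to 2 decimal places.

0.38

Invert the lerp on the B channel (largest span, 160): t = (108 − 47) / (207 − 47) = 61/160 = 0.38125.
Check on R: (161 − 109)/(245 − 109) = 0.3824 ✓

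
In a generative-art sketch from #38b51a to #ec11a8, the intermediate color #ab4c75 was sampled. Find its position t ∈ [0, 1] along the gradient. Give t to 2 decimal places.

0.64

Invert the lerp on the R channel (largest span, 180): t = (171 − 56) / (236 − 56) = 115/180 = 0.63889.
Check on G: (76 − 181)/(17 − 181) = 0.6402 ✓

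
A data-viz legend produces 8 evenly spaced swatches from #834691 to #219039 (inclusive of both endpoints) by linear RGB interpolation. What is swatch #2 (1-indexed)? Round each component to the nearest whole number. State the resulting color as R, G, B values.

(117, 81, 132)

With 8 swatches and endpoints inclusive, swatch 2 sits at t = (2 − 1)/(8 − 1) = 1/7 ≈ 0.1429.
#834691 → (131, 70, 145); #219039 → (33, 144, 57).
R = 131 + 0.1429 × (33 − 131) = 116.996 → 117
G = 70 + 0.1429 × (144 − 70) = 80.575 → 81
B = 145 + 0.1429 × (57 − 145) = 132.425 → 132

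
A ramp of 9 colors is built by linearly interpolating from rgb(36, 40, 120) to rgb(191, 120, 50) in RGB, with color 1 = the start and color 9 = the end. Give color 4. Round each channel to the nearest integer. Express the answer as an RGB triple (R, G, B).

With 9 swatches and endpoints inclusive, swatch 4 sits at t = (4 − 1)/(9 − 1) = 3/8 ≈ 0.375.
R = 36 + 0.375 × (191 − 36) = 94.125 → 94
G = 40 + 0.375 × (120 − 40) = 70 → 70
B = 120 + 0.375 × (50 − 120) = 93.75 → 94

(94, 70, 94)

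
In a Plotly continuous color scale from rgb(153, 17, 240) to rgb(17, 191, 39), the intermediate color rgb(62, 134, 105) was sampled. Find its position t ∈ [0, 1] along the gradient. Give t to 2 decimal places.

0.67

Invert the lerp on the B channel (largest span, 201): t = (105 − 240) / (39 − 240) = -135/-201 = 0.67164.
Check on R: (62 − 153)/(17 − 153) = 0.6691 ✓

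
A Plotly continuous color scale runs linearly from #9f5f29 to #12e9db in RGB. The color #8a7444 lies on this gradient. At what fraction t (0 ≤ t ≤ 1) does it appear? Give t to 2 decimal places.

Invert the lerp on the B channel (largest span, 178): t = (68 − 41) / (219 − 41) = 27/178 = 0.15169.
Check on R: (138 − 159)/(18 − 159) = 0.1489 ✓

0.15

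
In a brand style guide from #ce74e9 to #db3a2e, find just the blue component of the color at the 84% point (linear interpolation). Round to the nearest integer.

76

B₁ = 233 (from #ce74e9), B₂ = 46 (from #db3a2e).
B = 233 + 0.84 × (46 − 233) = 75.92 → 76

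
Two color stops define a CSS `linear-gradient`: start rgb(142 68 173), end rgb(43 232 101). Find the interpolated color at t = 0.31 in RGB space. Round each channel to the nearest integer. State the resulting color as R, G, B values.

R = 142 + 0.31 × (43 − 142) = 142 + 0.31 × -99 = 111.31 → 111
G = 68 + 0.31 × (232 − 68) = 68 + 0.31 × 164 = 118.84 → 119
B = 173 + 0.31 × (101 − 173) = 173 + 0.31 × -72 = 150.68 → 151

(111, 119, 151)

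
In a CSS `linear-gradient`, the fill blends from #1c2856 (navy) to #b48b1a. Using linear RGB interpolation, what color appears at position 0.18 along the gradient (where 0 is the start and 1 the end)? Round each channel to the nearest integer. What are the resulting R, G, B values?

#1c2856 → (28, 40, 86); #b48b1a → (180, 139, 26).
R = 28 + 0.18 × (180 − 28) = 28 + 0.18 × 152 = 55.36 → 55
G = 40 + 0.18 × (139 − 40) = 40 + 0.18 × 99 = 57.82 → 58
B = 86 + 0.18 × (26 − 86) = 86 + 0.18 × -60 = 75.2 → 75
So the blended color is (55, 58, 75), about #373a4b.

(55, 58, 75)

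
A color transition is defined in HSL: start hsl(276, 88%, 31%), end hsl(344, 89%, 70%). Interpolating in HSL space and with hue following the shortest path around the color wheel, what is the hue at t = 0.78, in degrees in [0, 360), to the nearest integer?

Hue arc: Δh = 344 − 276 = 68° (|Δh| ≤ 180, already the shorter path).
H = 276 + 0.78 × (68) = 329.04 → 329°

329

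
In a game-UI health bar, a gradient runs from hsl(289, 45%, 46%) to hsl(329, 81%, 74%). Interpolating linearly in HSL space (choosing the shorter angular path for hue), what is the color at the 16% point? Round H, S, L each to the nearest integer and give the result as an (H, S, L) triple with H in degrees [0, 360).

(295, 51, 50)

Hue arc: Δh = 329 − 289 = 40° (|Δh| ≤ 180, already the shorter path).
H = 289 + 0.16 × (40) = 295.4 → 295°
S = 45 + 0.16 × (81 − 45) = 50.76 → 51%
L = 46 + 0.16 × (74 − 46) = 50.48 → 50%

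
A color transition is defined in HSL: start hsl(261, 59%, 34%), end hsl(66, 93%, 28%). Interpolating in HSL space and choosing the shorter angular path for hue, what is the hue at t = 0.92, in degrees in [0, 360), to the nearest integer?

Hue: 66 − 261 = -195°, but |-195| > 180 so the shorter arc goes the other way: Δh = -195 + 360 = 165°.
H = 261 + 0.92 × (165) = 412.8 → 413 → 413 mod 360 = 53°

53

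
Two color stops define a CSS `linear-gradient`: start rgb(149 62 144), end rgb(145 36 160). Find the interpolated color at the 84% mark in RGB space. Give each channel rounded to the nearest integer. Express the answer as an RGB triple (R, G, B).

84% corresponds to t = 0.84.
R = 149 + 0.84 × (145 − 149) = 149 + 0.84 × -4 = 145.64 → 146
G = 62 + 0.84 × (36 − 62) = 62 + 0.84 × -26 = 40.16 → 40
B = 144 + 0.84 × (160 − 144) = 144 + 0.84 × 16 = 157.44 → 157

(146, 40, 157)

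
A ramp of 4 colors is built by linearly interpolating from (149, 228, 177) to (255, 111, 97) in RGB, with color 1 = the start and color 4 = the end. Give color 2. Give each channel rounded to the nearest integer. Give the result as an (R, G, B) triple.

With 4 swatches and endpoints inclusive, swatch 2 sits at t = (2 − 1)/(4 − 1) = 1/3 ≈ 0.3333.
R = 149 + 0.3333 × (255 − 149) = 184.33 → 184
G = 228 + 0.3333 × (111 − 228) = 189.004 → 189
B = 177 + 0.3333 × (97 − 177) = 150.336 → 150

(184, 189, 150)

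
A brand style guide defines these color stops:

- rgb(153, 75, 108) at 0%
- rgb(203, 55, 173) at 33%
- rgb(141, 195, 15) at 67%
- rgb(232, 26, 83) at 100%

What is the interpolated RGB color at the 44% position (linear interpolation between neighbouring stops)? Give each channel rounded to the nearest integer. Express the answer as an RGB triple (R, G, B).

(183, 100, 122)

44% lies between the 33% and 67% stops, so the local fraction is t = (44 − 33)/(67 − 33) = 11/34 ≈ 0.3235.
R = 203 + 0.3235 × (141 − 203) = 182.943 → 183
G = 55 + 0.3235 × (195 − 55) = 100.29 → 100
B = 173 + 0.3235 × (15 − 173) = 121.887 → 122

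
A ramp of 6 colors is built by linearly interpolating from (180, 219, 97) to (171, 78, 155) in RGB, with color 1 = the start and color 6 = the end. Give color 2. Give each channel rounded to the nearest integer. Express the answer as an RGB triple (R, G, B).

(178, 191, 109)

With 6 swatches and endpoints inclusive, swatch 2 sits at t = (2 − 1)/(6 − 1) = 1/5 ≈ 0.2.
R = 180 + 0.2 × (171 − 180) = 178.2 → 178
G = 219 + 0.2 × (78 − 219) = 190.8 → 191
B = 97 + 0.2 × (155 − 97) = 108.6 → 109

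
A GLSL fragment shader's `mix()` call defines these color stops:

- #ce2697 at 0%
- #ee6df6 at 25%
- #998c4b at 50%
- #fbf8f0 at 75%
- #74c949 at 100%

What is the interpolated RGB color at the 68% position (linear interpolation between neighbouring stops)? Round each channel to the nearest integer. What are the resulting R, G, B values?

(224, 218, 194)

68% lies between the 50% and 75% stops, so the local fraction is t = (68 − 50)/(75 − 50) = 18/25 ≈ 0.72.
#998c4b → (153, 140, 75); #fbf8f0 → (251, 248, 240).
R = 153 + 0.72 × (251 − 153) = 223.56 → 224
G = 140 + 0.72 × (248 − 140) = 217.76 → 218
B = 75 + 0.72 × (240 − 75) = 193.8 → 194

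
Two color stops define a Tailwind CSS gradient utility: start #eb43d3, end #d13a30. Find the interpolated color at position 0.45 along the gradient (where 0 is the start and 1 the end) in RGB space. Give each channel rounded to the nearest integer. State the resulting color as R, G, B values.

(223, 63, 138)

#eb43d3 → (235, 67, 211); #d13a30 → (209, 58, 48).
R = 235 + 0.45 × (209 − 235) = 235 + 0.45 × -26 = 223.3 → 223
G = 67 + 0.45 × (58 − 67) = 67 + 0.45 × -9 = 62.95 → 63
B = 211 + 0.45 × (48 − 211) = 211 + 0.45 × -163 = 137.65 → 138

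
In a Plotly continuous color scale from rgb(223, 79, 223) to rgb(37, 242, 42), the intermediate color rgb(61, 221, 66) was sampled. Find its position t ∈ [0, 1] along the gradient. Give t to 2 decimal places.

0.87

Invert the lerp on the R channel (largest span, 186): t = (61 − 223) / (37 − 223) = -162/-186 = 0.87097.
Check on G: (221 − 79)/(242 − 79) = 0.8712 ✓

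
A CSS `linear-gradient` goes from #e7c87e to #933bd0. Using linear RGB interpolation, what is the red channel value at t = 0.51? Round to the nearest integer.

R₁ = 231 (from #e7c87e), R₂ = 147 (from #933bd0).
R = 231 + 0.51 × (147 − 231) = 188.16 → 188

188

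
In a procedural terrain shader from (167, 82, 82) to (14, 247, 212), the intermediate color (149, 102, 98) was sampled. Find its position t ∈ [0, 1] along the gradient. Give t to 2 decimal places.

0.12

Invert the lerp on the G channel (largest span, 165): t = (102 − 82) / (247 − 82) = 20/165 = 0.12121.
Check on R: (149 − 167)/(14 − 167) = 0.1176 ✓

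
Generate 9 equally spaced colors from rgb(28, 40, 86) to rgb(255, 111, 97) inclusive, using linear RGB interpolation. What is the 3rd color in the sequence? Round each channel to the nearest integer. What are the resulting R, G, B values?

With 9 swatches and endpoints inclusive, swatch 3 sits at t = (3 − 1)/(9 − 1) = 2/8 ≈ 0.25.
R = 28 + 0.25 × (255 − 28) = 84.75 → 85
G = 40 + 0.25 × (111 − 40) = 57.75 → 58
B = 86 + 0.25 × (97 − 86) = 88.75 → 89

(85, 58, 89)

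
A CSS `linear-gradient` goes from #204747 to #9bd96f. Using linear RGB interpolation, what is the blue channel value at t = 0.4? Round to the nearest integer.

87

B₁ = 71 (from #204747), B₂ = 111 (from #9bd96f).
B = 71 + 0.4 × (111 − 71) = 87 → 87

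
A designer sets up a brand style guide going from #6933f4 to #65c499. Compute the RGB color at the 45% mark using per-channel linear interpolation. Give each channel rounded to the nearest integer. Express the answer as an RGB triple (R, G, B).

(103, 116, 203)

#6933f4 → (105, 51, 244); #65c499 → (101, 196, 153).
45% corresponds to t = 0.45.
R = 105 + 0.45 × (101 − 105) = 105 + 0.45 × -4 = 103.2 → 103
G = 51 + 0.45 × (196 − 51) = 51 + 0.45 × 145 = 116.25 → 116
B = 244 + 0.45 × (153 − 244) = 244 + 0.45 × -91 = 203.05 → 203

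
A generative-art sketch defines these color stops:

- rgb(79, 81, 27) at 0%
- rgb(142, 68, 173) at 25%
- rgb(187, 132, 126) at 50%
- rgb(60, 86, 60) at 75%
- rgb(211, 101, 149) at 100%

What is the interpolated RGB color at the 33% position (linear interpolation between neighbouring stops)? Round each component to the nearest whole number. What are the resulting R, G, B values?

33% lies between the 25% and 50% stops, so the local fraction is t = (33 − 25)/(50 − 25) = 8/25 ≈ 0.32.
R = 142 + 0.32 × (187 − 142) = 156.4 → 156
G = 68 + 0.32 × (132 − 68) = 88.48 → 88
B = 173 + 0.32 × (126 − 173) = 157.96 → 158

(156, 88, 158)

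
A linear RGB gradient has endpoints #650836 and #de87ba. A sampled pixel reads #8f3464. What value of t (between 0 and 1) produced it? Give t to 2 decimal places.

Invert the lerp on the B channel (largest span, 132): t = (100 − 54) / (186 − 54) = 46/132 = 0.34848.
Check on R: (143 − 101)/(222 − 101) = 0.3471 ✓

0.35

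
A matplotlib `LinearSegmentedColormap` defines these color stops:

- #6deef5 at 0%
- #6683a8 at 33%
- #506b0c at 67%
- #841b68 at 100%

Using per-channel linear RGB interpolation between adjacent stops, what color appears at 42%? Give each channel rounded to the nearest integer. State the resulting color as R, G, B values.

(96, 125, 127)

42% lies between the 33% and 67% stops, so the local fraction is t = (42 − 33)/(67 − 33) = 9/34 ≈ 0.2647.
#6683a8 → (102, 131, 168); #506b0c → (80, 107, 12).
R = 102 + 0.2647 × (80 − 102) = 96.177 → 96
G = 131 + 0.2647 × (107 − 131) = 124.647 → 125
B = 168 + 0.2647 × (12 − 168) = 126.707 → 127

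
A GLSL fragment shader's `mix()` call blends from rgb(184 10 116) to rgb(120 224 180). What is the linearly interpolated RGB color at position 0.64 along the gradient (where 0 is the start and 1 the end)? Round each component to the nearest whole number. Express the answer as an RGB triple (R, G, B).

R = 184 + 0.64 × (120 − 184) = 184 + 0.64 × -64 = 143.04 → 143
G = 10 + 0.64 × (224 − 10) = 10 + 0.64 × 214 = 146.96 → 147
B = 116 + 0.64 × (180 − 116) = 116 + 0.64 × 64 = 156.96 → 157
So the blended color is (143, 147, 157), about #8f939d.

(143, 147, 157)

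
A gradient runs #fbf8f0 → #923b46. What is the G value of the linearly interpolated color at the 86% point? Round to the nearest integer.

G₁ = 248 (from #fbf8f0), G₂ = 59 (from #923b46).
G = 248 + 0.86 × (59 − 248) = 85.46 → 85

85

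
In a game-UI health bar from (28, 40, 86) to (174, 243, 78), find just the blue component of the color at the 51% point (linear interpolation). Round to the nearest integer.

82

B = 86 + 0.51 × (78 − 86) = 81.92 → 82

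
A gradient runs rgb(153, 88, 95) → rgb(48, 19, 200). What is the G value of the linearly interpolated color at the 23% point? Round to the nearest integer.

G = 88 + 0.23 × (19 − 88) = 72.13 → 72

72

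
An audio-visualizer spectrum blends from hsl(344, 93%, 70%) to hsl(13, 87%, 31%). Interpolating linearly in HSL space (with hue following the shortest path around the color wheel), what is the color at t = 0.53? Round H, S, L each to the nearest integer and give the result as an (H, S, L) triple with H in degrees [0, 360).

Hue: 13 − 344 = -331°, but |-331| > 180 so the shorter arc goes the other way: Δh = -331 + 360 = 29°.
H = 344 + 0.53 × (29) = 359.37 → 359°
S = 93 + 0.53 × (87 − 93) = 89.82 → 90%
L = 70 + 0.53 × (31 − 70) = 49.33 → 49%

(359, 90, 49)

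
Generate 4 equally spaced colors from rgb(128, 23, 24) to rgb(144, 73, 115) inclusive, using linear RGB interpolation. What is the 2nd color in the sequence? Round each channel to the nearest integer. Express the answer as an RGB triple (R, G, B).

(133, 40, 54)

With 4 swatches and endpoints inclusive, swatch 2 sits at t = (2 − 1)/(4 − 1) = 1/3 ≈ 0.3333.
R = 128 + 0.3333 × (144 − 128) = 133.333 → 133
G = 23 + 0.3333 × (73 − 23) = 39.665 → 40
B = 24 + 0.3333 × (115 − 24) = 54.33 → 54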